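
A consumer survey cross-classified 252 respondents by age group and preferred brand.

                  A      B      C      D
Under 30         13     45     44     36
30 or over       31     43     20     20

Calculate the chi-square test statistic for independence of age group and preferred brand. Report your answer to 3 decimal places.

18.866

Row totals: 138, 114. Column totals: 44, 88, 64, 56. Grand total N = 252.
Expected counts (row total × column total / N):
  Under 30, A: 138×44/252 = 24.0952
  Under 30, B: 138×88/252 = 48.1905
  Under 30, C: 138×64/252 = 35.0476
  Under 30, D: 138×56/252 = 30.6667
  30 or over, A: 114×44/252 = 19.9048
  30 or over, B: 114×88/252 = 39.8095
  30 or over, C: 114×64/252 = 28.9524
  30 or over, D: 114×56/252 = 25.3333
Contributions (O − E)²/E:
  (13 − 24.0952)²/24.0952 = 5.1090
  (45 − 48.1905)²/48.1905 = 0.2112
  (44 − 35.0476)²/35.0476 = 2.2868
  (36 − 30.6667)²/30.6667 = 0.9275
  (31 − 19.9048)²/19.9048 = 6.1846
  (43 − 39.8095)²/39.8095 = 0.2557
  (20 − 28.9524)²/28.9524 = 2.7682
  (20 − 25.3333)²/25.3333 = 1.1228
χ² = 5.1090 + 0.2112 + 2.2868 + 0.9275 + 6.1846 + 0.2557 + 2.7682 + 1.1228 = 18.866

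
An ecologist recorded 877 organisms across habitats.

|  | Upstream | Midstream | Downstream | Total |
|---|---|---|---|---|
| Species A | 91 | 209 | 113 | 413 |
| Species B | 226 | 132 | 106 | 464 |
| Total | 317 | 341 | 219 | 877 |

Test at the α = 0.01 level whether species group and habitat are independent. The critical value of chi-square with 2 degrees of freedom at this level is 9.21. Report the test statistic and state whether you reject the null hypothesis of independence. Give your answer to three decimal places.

72.382; reject H₀

Grand total N = 877.
Expected counts (row total × column total / N):
  Species A, Upstream: 413×317/877 = 149.2828
  Species A, Midstream: 413×341/877 = 160.5849
  Species A, Downstream: 413×219/877 = 103.1323
  Species B, Upstream: 464×317/877 = 167.7172
  Species B, Midstream: 464×341/877 = 180.4151
  Species B, Downstream: 464×219/877 = 115.8677
Contributions (O − E)²/E:
  (91 − 149.2828)²/149.2828 = 22.7547
  (209 − 160.5849)²/160.5849 = 14.5968
  (113 − 103.1323)²/103.1323 = 0.9441
  (226 − 167.7172)²/167.7172 = 20.2536
  (132 − 180.4151)²/180.4151 = 12.9924
  (106 − 115.8677)²/115.8677 = 0.8404
χ² = 22.7547 + 14.5968 + 0.9441 + 20.2536 + 12.9924 + 0.8404 = 72.382
df = (2−1)(3−1) = 2. Since 72.382 > 9.21, reject the null hypothesis of independence at α = 0.01.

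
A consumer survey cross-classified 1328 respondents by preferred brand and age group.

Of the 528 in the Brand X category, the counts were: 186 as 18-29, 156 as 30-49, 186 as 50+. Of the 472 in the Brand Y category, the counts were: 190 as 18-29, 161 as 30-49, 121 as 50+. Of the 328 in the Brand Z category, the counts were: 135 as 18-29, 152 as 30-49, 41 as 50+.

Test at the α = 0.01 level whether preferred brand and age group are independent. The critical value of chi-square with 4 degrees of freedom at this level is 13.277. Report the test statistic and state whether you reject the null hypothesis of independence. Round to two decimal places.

58.88; reject H₀

Row totals: 528, 472, 328. Column totals: 511, 469, 348. Grand total N = 1328.
Expected counts (row total × column total / N):
  Brand X, 18-29: 528×511/1328 = 203.169
  Brand X, 30-49: 528×469/1328 = 186.470
  Brand X, 50+: 528×348/1328 = 138.361
  Brand Y, 18-29: 472×511/1328 = 181.620
  Brand Y, 30-49: 472×469/1328 = 166.693
  Brand Y, 50+: 472×348/1328 = 123.687
  Brand Z, 18-29: 328×511/1328 = 126.211
  Brand Z, 30-49: 328×469/1328 = 115.837
  Brand Z, 50+: 328×348/1328 = 85.952
Contributions (O − E)²/E:
  (186 − 203.169)²/203.169 = 1.4509
  (156 − 186.470)²/186.470 = 4.9789
  (186 − 138.361)²/138.361 = 16.4026
  (190 − 181.620)²/181.620 = 0.3867
  (161 − 166.693)²/166.693 = 0.1944
  (121 − 123.687)²/123.687 = 0.0584
  (135 − 126.211)²/126.211 = 0.6120
  (152 − 115.837)²/115.837 = 11.2897
  (41 − 85.952)²/85.952 = 23.5094
χ² = 1.4509 + 4.9789 + 16.4026 + 0.3867 + 0.1944 + 0.0584 + 0.6120 + 11.2897 + 23.5094 = 58.88
df = (3−1)(3−1) = 4. Since 58.88 > 13.277, reject the null hypothesis of independence at α = 0.01.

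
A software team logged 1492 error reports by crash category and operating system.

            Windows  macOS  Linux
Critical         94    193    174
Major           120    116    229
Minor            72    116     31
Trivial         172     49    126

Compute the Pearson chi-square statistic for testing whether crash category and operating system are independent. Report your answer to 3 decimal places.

Row totals: 461, 465, 219, 347. Column totals: 458, 474, 560. Grand total N = 1492.
Expected counts (row total × column total / N):
  Critical, Windows: 461×458/1492 = 141.5134
  Critical, macOS: 461×474/1492 = 146.4571
  Critical, Linux: 461×560/1492 = 173.0295
  Major, Windows: 465×458/1492 = 142.7413
  Major, macOS: 465×474/1492 = 147.7279
  Major, Linux: 465×560/1492 = 174.5308
  Minor, Windows: 219×458/1492 = 67.2265
  Minor, macOS: 219×474/1492 = 69.5751
  Minor, Linux: 219×560/1492 = 82.1984
  Trivial, Windows: 347×458/1492 = 106.5188
  Trivial, macOS: 347×474/1492 = 110.2399
  Trivial, Linux: 347×560/1492 = 130.2413
Contributions (O − E)²/E:
  (94 − 141.5134)²/141.5134 = 15.9527
  (193 − 146.4571)²/146.4571 = 14.7910
  (174 − 173.0295)²/173.0295 = 0.0054
  (120 − 142.7413)²/142.7413 = 3.6231
  (116 − 147.7279)²/147.7279 = 6.8143
  (229 − 174.5308)²/174.5308 = 16.9993
  (72 − 67.2265)²/67.2265 = 0.3389
  (116 − 69.5751)²/69.5751 = 30.9776
  (31 − 82.1984)²/82.1984 = 31.8896
  (172 − 106.5188)²/106.5188 = 40.2538
  (49 − 110.2399)²/110.2399 = 34.0197
  (126 − 130.2413)²/130.2413 = 0.1381
χ² = 15.9527 + 14.7910 + 0.0054 + 3.6231 + 6.8143 + 16.9993 + 0.3389 + 30.9776 + 31.8896 + 40.2538 + 34.0197 + 0.1381 = 195.804

195.804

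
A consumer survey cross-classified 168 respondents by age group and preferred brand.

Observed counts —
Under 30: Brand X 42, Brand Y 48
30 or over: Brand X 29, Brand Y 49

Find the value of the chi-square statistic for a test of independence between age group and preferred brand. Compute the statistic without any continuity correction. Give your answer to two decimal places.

1.54

Row totals: 90, 78. Column totals: 71, 97. Grand total N = 168.
Expected counts (row total × column total / N):
  Under 30, Brand X: 90×71/168 = 38.036
  Under 30, Brand Y: 90×97/168 = 51.964
  30 or over, Brand X: 78×71/168 = 32.964
  30 or over, Brand Y: 78×97/168 = 45.036
Contributions (O − E)²/E:
  (42 − 38.036)²/38.036 = 0.4131
  (48 − 51.964)²/51.964 = 0.3024
  (29 − 32.964)²/32.964 = 0.4767
  (49 − 45.036)²/45.036 = 0.3489
χ² = 0.4131 + 0.3024 + 0.4767 + 0.3489 = 1.54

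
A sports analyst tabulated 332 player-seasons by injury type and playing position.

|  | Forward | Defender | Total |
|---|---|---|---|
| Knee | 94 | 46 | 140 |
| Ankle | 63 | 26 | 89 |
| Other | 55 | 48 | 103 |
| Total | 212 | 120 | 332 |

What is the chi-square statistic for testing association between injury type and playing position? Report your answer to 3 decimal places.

7.388

Grand total N = 332.
Expected counts (row total × column total / N):
  Knee, Forward: 140×212/332 = 89.3976
  Knee, Defender: 140×120/332 = 50.6024
  Ankle, Forward: 89×212/332 = 56.8313
  Ankle, Defender: 89×120/332 = 32.1687
  Other, Forward: 103×212/332 = 65.7711
  Other, Defender: 103×120/332 = 37.2289
Contributions (O − E)²/E:
  (94 − 89.3976)²/89.3976 = 0.2369
  (46 − 50.6024)²/50.6024 = 0.4186
  (63 − 56.8313)²/56.8313 = 0.6696
  (26 − 32.1687)²/32.1687 = 1.1829
  (55 − 65.7711)²/65.7711 = 1.7639
  (48 − 37.2289)²/37.2289 = 3.1163
χ² = 0.2369 + 0.4186 + 0.6696 + 1.1829 + 1.7639 + 3.1163 = 7.388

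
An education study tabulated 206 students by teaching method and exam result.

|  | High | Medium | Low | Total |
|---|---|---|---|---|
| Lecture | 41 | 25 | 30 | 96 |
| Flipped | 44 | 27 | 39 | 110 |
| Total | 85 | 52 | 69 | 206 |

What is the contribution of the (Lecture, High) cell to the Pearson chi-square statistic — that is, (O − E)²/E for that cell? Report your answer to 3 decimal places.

0.049

Row total (Lecture) = 96; column total (High) = 85; N = 206.
Expected count E = 96 × 85 / 206 = 39.6117.
Contribution = (O − E)²/E = (41 − 39.6117)² / 39.6117 = 0.049.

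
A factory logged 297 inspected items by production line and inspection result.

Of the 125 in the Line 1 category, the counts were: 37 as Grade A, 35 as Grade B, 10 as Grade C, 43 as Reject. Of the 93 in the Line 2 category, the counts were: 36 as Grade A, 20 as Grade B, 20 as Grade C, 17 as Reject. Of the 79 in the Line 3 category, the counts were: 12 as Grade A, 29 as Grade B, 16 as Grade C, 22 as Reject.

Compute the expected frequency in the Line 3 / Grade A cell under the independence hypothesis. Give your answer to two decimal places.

22.61

Row total (Line 3) = 79; column total (Grade A) = 85; grand total N = 297.
Expected count = (row total × column total) / N = 79 × 85 / 297 = 22.61.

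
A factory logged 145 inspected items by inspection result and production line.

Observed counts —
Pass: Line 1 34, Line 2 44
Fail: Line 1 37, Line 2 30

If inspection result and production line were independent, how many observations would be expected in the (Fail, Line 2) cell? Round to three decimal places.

34.193

Row total (Fail) = 67; column total (Line 2) = 74; grand total N = 145.
Expected count = (row total × column total) / N = 67 × 74 / 145 = 34.193.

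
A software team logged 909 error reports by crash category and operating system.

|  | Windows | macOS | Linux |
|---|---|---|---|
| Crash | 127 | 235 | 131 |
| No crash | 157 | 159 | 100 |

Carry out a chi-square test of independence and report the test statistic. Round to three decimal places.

15.578

Row totals: 493, 416. Column totals: 284, 394, 231. Grand total N = 909.
Expected counts (row total × column total / N):
  Crash, Windows: 493×284/909 = 154.0286
  Crash, macOS: 493×394/909 = 213.6876
  Crash, Linux: 493×231/909 = 125.2838
  No crash, Windows: 416×284/909 = 129.9714
  No crash, macOS: 416×394/909 = 180.3124
  No crash, Linux: 416×231/909 = 105.7162
Contributions (O − E)²/E:
  (127 − 154.0286)²/154.0286 = 4.7429
  (235 − 213.6876)²/213.6876 = 2.1256
  (131 − 125.2838)²/125.2838 = 0.2608
  (157 − 129.9714)²/129.9714 = 5.6208
  (159 − 180.3124)²/180.3124 = 2.5191
  (100 − 105.7162)²/105.7162 = 0.3091
χ² = 4.7429 + 2.1256 + 0.2608 + 5.6208 + 2.5191 + 0.3091 = 15.578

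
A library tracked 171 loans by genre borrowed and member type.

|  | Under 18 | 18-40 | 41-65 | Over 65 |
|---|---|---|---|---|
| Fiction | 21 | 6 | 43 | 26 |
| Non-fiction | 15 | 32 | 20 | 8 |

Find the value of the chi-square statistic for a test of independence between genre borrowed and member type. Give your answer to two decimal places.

Row totals: 96, 75. Column totals: 36, 38, 63, 34. Grand total N = 171.
Expected counts (row total × column total / N):
  Fiction, Under 18: 96×36/171 = 20.211
  Fiction, 18-40: 96×38/171 = 21.333
  Fiction, 41-65: 96×63/171 = 35.368
  Fiction, Over 65: 96×34/171 = 19.088
  Non-fiction, Under 18: 75×36/171 = 15.789
  Non-fiction, 18-40: 75×38/171 = 16.667
  Non-fiction, 41-65: 75×63/171 = 27.632
  Non-fiction, Over 65: 75×34/171 = 14.912
Contributions (O − E)²/E:
  (21 − 20.211)²/20.211 = 0.0308
  (6 − 21.333)²/21.333 = 11.0205
  (43 − 35.368)²/35.368 = 1.6469
  (26 − 19.088)²/19.088 = 2.5029
  (15 − 15.789)²/15.789 = 0.0394
  (32 − 16.667)²/16.667 = 14.1058
  (20 − 27.632)²/27.632 = 2.1080
  (8 − 14.912)²/14.912 = 3.2038
χ² = 0.0308 + 11.0205 + 1.6469 + 2.5029 + 0.0394 + 14.1058 + 2.1080 + 3.2038 = 34.66

34.66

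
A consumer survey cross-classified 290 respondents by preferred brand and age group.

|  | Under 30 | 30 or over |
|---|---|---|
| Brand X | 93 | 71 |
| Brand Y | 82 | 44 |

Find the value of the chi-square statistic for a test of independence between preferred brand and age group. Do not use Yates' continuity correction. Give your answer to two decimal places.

Row totals: 164, 126. Column totals: 175, 115. Grand total N = 290.
Expected counts (row total × column total / N):
  Brand X, Under 30: 164×175/290 = 98.966
  Brand X, 30 or over: 164×115/290 = 65.034
  Brand Y, Under 30: 126×175/290 = 76.034
  Brand Y, 30 or over: 126×115/290 = 49.966
Contributions (O − E)²/E:
  (93 − 98.966)²/98.966 = 0.3597
  (71 − 65.034)²/65.034 = 0.5473
  (82 − 76.034)²/76.034 = 0.4681
  (44 − 49.966)²/49.966 = 0.7123
χ² = 0.3597 + 0.5473 + 0.4681 + 0.7123 = 2.09

2.09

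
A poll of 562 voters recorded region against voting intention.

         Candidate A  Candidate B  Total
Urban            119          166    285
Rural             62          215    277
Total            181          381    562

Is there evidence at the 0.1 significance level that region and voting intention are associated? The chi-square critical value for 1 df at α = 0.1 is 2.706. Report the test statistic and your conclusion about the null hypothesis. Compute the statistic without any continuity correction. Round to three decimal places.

Grand total N = 562.
Expected counts (row total × column total / N):
  Urban, Candidate A: 285×181/562 = 91.7883
  Urban, Candidate B: 285×381/562 = 193.2117
  Rural, Candidate A: 277×181/562 = 89.2117
  Rural, Candidate B: 277×381/562 = 187.7883
Contributions (O − E)²/E:
  (119 − 91.7883)²/91.7883 = 8.0672
  (166 − 193.2117)²/193.2117 = 3.8325
  (62 − 89.2117)²/89.2117 = 8.3002
  (215 − 187.7883)²/187.7883 = 3.9431
χ² = 8.0672 + 3.8325 + 8.3002 + 3.9431 = 24.143
df = (2−1)(2−1) = 1. Since 24.143 > 2.706, reject the null hypothesis of independence at α = 0.1.

24.143; reject H₀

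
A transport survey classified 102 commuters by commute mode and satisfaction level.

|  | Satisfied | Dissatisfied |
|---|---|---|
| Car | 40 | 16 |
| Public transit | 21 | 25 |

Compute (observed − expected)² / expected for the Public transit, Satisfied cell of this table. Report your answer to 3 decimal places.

1.540

Row total (Public transit) = 46; column total (Satisfied) = 61; N = 102.
Expected count E = 46 × 61 / 102 = 27.5098.
Contribution = (O − E)²/E = (21 − 27.5098)² / 27.5098 = 1.540.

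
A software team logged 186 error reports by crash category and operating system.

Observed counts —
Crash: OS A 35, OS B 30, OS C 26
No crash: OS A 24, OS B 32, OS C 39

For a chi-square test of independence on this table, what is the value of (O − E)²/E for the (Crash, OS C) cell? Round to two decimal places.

Row total (Crash) = 91; column total (OS C) = 65; N = 186.
Expected count E = 91 × 65 / 186 = 31.801.
Contribution = (O − E)²/E = (26 − 31.801)² / 31.801 = 1.06.

1.06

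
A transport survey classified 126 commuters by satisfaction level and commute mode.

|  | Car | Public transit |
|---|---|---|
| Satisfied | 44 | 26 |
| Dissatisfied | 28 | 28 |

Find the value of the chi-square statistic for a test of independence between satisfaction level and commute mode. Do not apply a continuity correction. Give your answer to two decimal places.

Row totals: 70, 56. Column totals: 72, 54. Grand total N = 126.
Expected counts (row total × column total / N):
  Satisfied, Car: 70×72/126 = 40.000
  Satisfied, Public transit: 70×54/126 = 30.000
  Dissatisfied, Car: 56×72/126 = 32.000
  Dissatisfied, Public transit: 56×54/126 = 24.000
Contributions (O − E)²/E:
  (44 − 40.000)²/40.000 = 0.4000
  (26 − 30.000)²/30.000 = 0.5333
  (28 − 32.000)²/32.000 = 0.5000
  (28 − 24.000)²/24.000 = 0.6667
χ² = 0.4000 + 0.5333 + 0.5000 + 0.6667 = 2.10

2.10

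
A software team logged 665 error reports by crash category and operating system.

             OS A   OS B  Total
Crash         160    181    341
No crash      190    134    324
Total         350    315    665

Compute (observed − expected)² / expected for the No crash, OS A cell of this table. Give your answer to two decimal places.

2.22

Row total (No crash) = 324; column total (OS A) = 350; N = 665.
Expected count E = 324 × 350 / 665 = 170.526.
Contribution = (O − E)²/E = (190 − 170.526)² / 170.526 = 2.22.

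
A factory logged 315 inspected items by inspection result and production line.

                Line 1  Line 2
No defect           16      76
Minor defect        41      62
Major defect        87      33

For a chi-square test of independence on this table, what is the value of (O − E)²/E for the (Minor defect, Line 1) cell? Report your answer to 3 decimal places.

0.787

Row total (Minor defect) = 103; column total (Line 1) = 144; N = 315.
Expected count E = 103 × 144 / 315 = 47.0857.
Contribution = (O − E)²/E = (41 − 47.0857)² / 47.0857 = 0.787.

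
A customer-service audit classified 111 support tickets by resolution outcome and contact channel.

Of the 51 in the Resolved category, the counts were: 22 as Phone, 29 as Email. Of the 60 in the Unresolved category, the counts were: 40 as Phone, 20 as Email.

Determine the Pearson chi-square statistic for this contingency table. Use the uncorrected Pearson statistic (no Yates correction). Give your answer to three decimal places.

Row totals: 51, 60. Column totals: 62, 49. Grand total N = 111.
Expected counts (row total × column total / N):
  Resolved, Phone: 51×62/111 = 28.4865
  Resolved, Email: 51×49/111 = 22.5135
  Unresolved, Phone: 60×62/111 = 33.5135
  Unresolved, Email: 60×49/111 = 26.4865
Contributions (O − E)²/E:
  (22 − 28.4865)²/28.4865 = 1.4770
  (29 − 22.5135)²/22.5135 = 1.8689
  (40 − 33.5135)²/33.5135 = 1.2555
  (20 − 26.4865)²/26.4865 = 1.5885
χ² = 1.4770 + 1.8689 + 1.2555 + 1.5885 = 6.190

6.190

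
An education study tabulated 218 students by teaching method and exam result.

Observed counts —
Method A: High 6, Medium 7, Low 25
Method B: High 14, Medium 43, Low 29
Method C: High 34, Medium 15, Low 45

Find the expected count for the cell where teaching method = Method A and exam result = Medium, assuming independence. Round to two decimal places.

11.33

Row total (Method A) = 38; column total (Medium) = 65; grand total N = 218.
Expected count = (row total × column total) / N = 38 × 65 / 218 = 11.33.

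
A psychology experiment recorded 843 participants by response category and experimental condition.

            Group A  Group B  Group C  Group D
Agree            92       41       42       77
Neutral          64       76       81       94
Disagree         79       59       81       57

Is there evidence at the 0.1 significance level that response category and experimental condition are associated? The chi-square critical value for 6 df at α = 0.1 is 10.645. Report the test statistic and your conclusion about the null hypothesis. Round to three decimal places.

Row totals: 252, 315, 276. Column totals: 235, 176, 204, 228. Grand total N = 843.
Expected counts (row total × column total / N):
  Agree, Group A: 252×235/843 = 70.2491
  Agree, Group B: 252×176/843 = 52.6121
  Agree, Group C: 252×204/843 = 60.9822
  Agree, Group D: 252×228/843 = 68.1566
  Neutral, Group A: 315×235/843 = 87.8114
  Neutral, Group B: 315×176/843 = 65.7651
  Neutral, Group C: 315×204/843 = 76.2278
  Neutral, Group D: 315×228/843 = 85.1957
  Disagree, Group A: 276×235/843 = 76.9395
  Disagree, Group B: 276×176/843 = 57.6228
  Disagree, Group C: 276×204/843 = 66.7900
  Disagree, Group D: 276×228/843 = 74.6477
Contributions (O − E)²/E:
  (92 − 70.2491)²/70.2491 = 6.7346
  (41 − 52.6121)²/52.6121 = 2.5629
  (42 − 60.9822)²/60.9822 = 5.9087
  (77 − 68.1566)²/68.1566 = 1.1474
  (64 − 87.8114)²/87.8114 = 6.4568
  (76 − 65.7651)²/65.7651 = 1.5928
  (81 − 76.2278)²/76.2278 = 0.2988
  (94 − 85.1957)²/85.1957 = 0.9099
  (79 − 76.9395)²/76.9395 = 0.0552
  (59 − 57.6228)²/57.6228 = 0.0329
  (81 − 66.7900)²/66.7900 = 3.0233
  (57 − 74.6477)²/74.6477 = 4.1721
χ² = 6.7346 + 2.5629 + 5.9087 + 1.1474 + 6.4568 + 1.5928 + 0.2988 + 0.9099 + 0.0552 + 0.0329 + 3.0233 + 4.1721 = 32.895
df = (3−1)(4−1) = 6. Since 32.895 > 10.645, reject the null hypothesis of independence at α = 0.1.

32.895; reject H₀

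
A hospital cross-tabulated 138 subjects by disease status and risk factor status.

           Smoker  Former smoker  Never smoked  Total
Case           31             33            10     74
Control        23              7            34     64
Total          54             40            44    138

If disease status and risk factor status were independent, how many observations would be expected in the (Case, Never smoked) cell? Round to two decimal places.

23.59

Row total (Case) = 74; column total (Never smoked) = 44; grand total N = 138.
Expected count = (row total × column total) / N = 74 × 44 / 138 = 23.59.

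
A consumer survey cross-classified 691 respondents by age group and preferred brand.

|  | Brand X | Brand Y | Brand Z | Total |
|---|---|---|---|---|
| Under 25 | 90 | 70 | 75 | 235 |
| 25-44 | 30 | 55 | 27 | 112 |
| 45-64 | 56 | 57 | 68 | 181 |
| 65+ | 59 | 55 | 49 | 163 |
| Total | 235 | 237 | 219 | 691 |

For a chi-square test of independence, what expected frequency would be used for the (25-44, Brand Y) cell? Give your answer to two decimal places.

Row total (25-44) = 112; column total (Brand Y) = 237; grand total N = 691.
Expected count = (row total × column total) / N = 112 × 237 / 691 = 38.41.

38.41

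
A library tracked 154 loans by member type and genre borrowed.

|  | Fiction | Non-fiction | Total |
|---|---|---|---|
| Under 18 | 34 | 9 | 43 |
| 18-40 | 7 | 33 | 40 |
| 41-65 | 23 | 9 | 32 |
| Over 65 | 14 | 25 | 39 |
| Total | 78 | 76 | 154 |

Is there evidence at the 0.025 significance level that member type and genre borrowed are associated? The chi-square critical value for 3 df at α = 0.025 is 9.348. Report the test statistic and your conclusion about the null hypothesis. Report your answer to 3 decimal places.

40.643; reject H₀

Grand total N = 154.
Expected counts (row total × column total / N):
  Under 18, Fiction: 43×78/154 = 21.7792
  Under 18, Non-fiction: 43×76/154 = 21.2208
  18-40, Fiction: 40×78/154 = 20.2597
  18-40, Non-fiction: 40×76/154 = 19.7403
  41-65, Fiction: 32×78/154 = 16.2078
  41-65, Non-fiction: 32×76/154 = 15.7922
  Over 65, Fiction: 39×78/154 = 19.7532
  Over 65, Non-fiction: 39×76/154 = 19.2468
Contributions (O − E)²/E:
  (34 − 21.7792)²/21.7792 = 6.8574
  (9 − 21.2208)²/21.2208 = 7.0378
  (7 − 20.2597)²/20.2597 = 8.6783
  (33 − 19.7403)²/19.7403 = 8.9066
  (23 − 16.2078)²/16.2078 = 2.8464
  (9 − 15.7922)²/15.7922 = 2.9213
  (14 − 19.7532)²/19.7532 = 1.6756
  (25 − 19.2468)²/19.2468 = 1.7197
χ² = 6.8574 + 7.0378 + 8.6783 + 8.9066 + 2.8464 + 2.9213 + 1.6756 + 1.7197 = 40.643
df = (4−1)(2−1) = 3. Since 40.643 > 9.348, reject the null hypothesis of independence at α = 0.025.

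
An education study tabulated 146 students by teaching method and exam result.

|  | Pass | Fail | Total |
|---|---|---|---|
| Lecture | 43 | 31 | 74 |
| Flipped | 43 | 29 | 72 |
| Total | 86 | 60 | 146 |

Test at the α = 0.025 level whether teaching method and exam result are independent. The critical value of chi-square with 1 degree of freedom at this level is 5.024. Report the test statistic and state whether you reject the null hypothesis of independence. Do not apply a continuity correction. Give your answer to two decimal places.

0.04; fail to reject H₀

Grand total N = 146.
Expected counts (row total × column total / N):
  Lecture, Pass: 74×86/146 = 43.589
  Lecture, Fail: 74×60/146 = 30.411
  Flipped, Pass: 72×86/146 = 42.411
  Flipped, Fail: 72×60/146 = 29.589
Contributions (O − E)²/E:
  (43 − 43.589)²/43.589 = 0.0080
  (31 − 30.411)²/30.411 = 0.0114
  (43 − 42.411)²/42.411 = 0.0082
  (29 − 29.589)²/29.589 = 0.0117
χ² = 0.0080 + 0.0114 + 0.0082 + 0.0117 = 0.04
df = (2−1)(2−1) = 1. Since 0.04 < 5.024, fail to reject the null hypothesis of independence at α = 0.025.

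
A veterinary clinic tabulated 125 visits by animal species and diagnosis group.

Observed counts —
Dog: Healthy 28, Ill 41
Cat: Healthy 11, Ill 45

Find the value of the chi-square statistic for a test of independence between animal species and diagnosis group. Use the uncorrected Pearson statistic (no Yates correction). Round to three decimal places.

Row totals: 69, 56. Column totals: 39, 86. Grand total N = 125.
Expected counts (row total × column total / N):
  Dog, Healthy: 69×39/125 = 21.5280
  Dog, Ill: 69×86/125 = 47.4720
  Cat, Healthy: 56×39/125 = 17.4720
  Cat, Ill: 56×86/125 = 38.5280
Contributions (O − E)²/E:
  (28 − 21.5280)²/21.5280 = 1.9457
  (41 − 47.4720)²/47.4720 = 0.8823
  (11 − 17.4720)²/17.4720 = 2.3974
  (45 − 38.5280)²/38.5280 = 1.0872
χ² = 1.9457 + 0.8823 + 2.3974 + 1.0872 = 6.313

6.313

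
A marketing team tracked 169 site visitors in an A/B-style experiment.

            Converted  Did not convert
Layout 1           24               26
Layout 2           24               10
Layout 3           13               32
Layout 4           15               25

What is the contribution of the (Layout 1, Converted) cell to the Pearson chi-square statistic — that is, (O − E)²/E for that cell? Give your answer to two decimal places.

Row total (Layout 1) = 50; column total (Converted) = 76; N = 169.
Expected count E = 50 × 76 / 169 = 22.4852.
Contribution = (O − E)²/E = (24 − 22.4852)² / 22.4852 = 0.10.

0.10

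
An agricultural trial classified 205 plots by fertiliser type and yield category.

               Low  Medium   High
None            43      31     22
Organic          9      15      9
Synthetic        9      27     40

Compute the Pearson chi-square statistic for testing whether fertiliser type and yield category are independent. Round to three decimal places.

28.183

Row totals: 96, 33, 76. Column totals: 61, 73, 71. Grand total N = 205.
Expected counts (row total × column total / N):
  None, Low: 96×61/205 = 28.5659
  None, Medium: 96×73/205 = 34.1854
  None, High: 96×71/205 = 33.2488
  Organic, Low: 33×61/205 = 9.8195
  Organic, Medium: 33×73/205 = 11.7512
  Organic, High: 33×71/205 = 11.4293
  Synthetic, Low: 76×61/205 = 22.6146
  Synthetic, Medium: 76×73/205 = 27.0634
  Synthetic, High: 76×71/205 = 26.3220
Contributions (O − E)²/E:
  (43 − 28.5659)²/28.5659 = 7.2934
  (31 − 34.1854)²/34.1854 = 0.2968
  (22 − 33.2488)²/33.2488 = 3.8057
  (9 − 9.8195)²/9.8195 = 0.0684
  (15 − 11.7512)²/11.7512 = 0.8982
  (9 − 11.4293)²/11.4293 = 0.5163
  (9 − 22.6146)²/22.6146 = 8.1964
  (27 − 27.0634)²/27.0634 = 0.0001
  (40 − 26.3220)²/26.3220 = 7.1077
χ² = 7.2934 + 0.2968 + 3.8057 + 0.0684 + 0.8982 + 0.5163 + 8.1964 + 0.0001 + 7.1077 = 28.183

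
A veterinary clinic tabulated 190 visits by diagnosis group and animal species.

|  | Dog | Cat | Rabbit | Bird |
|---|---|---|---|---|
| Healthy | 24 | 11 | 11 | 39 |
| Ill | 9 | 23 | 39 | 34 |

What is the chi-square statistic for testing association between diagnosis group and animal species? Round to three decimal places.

Row totals: 85, 105. Column totals: 33, 34, 50, 73. Grand total N = 190.
Expected counts (row total × column total / N):
  Healthy, Dog: 85×33/190 = 14.7632
  Healthy, Cat: 85×34/190 = 15.2105
  Healthy, Rabbit: 85×50/190 = 22.3684
  Healthy, Bird: 85×73/190 = 32.6579
  Ill, Dog: 105×33/190 = 18.2368
  Ill, Cat: 105×34/190 = 18.7895
  Ill, Rabbit: 105×50/190 = 27.6316
  Ill, Bird: 105×73/190 = 40.3421
Contributions (O − E)²/E:
  (24 − 14.7632)²/14.7632 = 5.7791
  (11 − 15.2105)²/15.2105 = 1.1655
  (11 − 22.3684)²/22.3684 = 5.7778
  (39 − 32.6579)²/32.6579 = 1.2316
  (9 − 18.2368)²/18.2368 = 4.6784
  (23 − 18.7895)²/18.7895 = 0.9435
  (39 − 27.6316)²/27.6316 = 4.6773
  (34 − 40.3421)²/40.3421 = 0.9970
χ² = 5.7791 + 1.1655 + 5.7778 + 1.2316 + 4.6784 + 0.9435 + 4.6773 + 0.9970 = 25.250

25.250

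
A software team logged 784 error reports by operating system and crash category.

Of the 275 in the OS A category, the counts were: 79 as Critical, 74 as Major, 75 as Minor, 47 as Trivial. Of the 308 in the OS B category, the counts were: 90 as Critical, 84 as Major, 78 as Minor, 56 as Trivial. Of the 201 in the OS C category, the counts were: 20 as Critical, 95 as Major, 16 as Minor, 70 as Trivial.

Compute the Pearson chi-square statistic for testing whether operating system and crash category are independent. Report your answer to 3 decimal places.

Row totals: 275, 308, 201. Column totals: 189, 253, 169, 173. Grand total N = 784.
Expected counts (row total × column total / N):
  OS A, Critical: 275×189/784 = 66.2946
  OS A, Major: 275×253/784 = 88.7436
  OS A, Minor: 275×169/784 = 59.2793
  OS A, Trivial: 275×173/784 = 60.6824
  OS B, Critical: 308×189/784 = 74.2500
  OS B, Major: 308×253/784 = 99.3929
  OS B, Minor: 308×169/784 = 66.3929
  OS B, Trivial: 308×173/784 = 67.9643
  OS C, Critical: 201×189/784 = 48.4554
  OS C, Major: 201×253/784 = 64.8635
  OS C, Minor: 201×169/784 = 43.3278
  OS C, Trivial: 201×173/784 = 44.3533
Contributions (O − E)²/E:
  (79 − 66.2946)²/66.2946 = 2.4350
  (74 − 88.7436)²/88.7436 = 2.4495
  (75 − 59.2793)²/59.2793 = 4.1691
  (47 − 60.6824)²/60.6824 = 3.0850
  (90 − 74.2500)²/74.2500 = 3.3409
  (84 − 99.3929)²/99.3929 = 2.3839
  (78 − 66.3929)²/66.3929 = 2.0292
  (56 − 67.9643)²/67.9643 = 2.1062
  (20 − 48.4554)²/48.4554 = 16.7104
  (95 − 64.8635)²/64.8635 = 14.0018
  (16 − 43.3278)²/43.3278 = 17.2362
  (70 − 44.3533)²/44.3533 = 14.8299
χ² = 2.4350 + 2.4495 + 4.1691 + 3.0850 + 3.3409 + 2.3839 + 2.0292 + 2.1062 + 16.7104 + 14.0018 + 17.2362 + 14.8299 = 84.777

84.777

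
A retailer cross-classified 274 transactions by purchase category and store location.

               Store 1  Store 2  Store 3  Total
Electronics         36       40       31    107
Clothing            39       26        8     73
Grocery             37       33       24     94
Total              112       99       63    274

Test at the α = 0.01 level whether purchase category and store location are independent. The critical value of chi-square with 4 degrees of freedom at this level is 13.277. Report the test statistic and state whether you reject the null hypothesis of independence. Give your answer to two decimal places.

Grand total N = 274.
Expected counts (row total × column total / N):
  Electronics, Store 1: 107×112/274 = 43.737
  Electronics, Store 2: 107×99/274 = 38.661
  Electronics, Store 3: 107×63/274 = 24.602
  Clothing, Store 1: 73×112/274 = 29.839
  Clothing, Store 2: 73×99/274 = 26.376
  Clothing, Store 3: 73×63/274 = 16.785
  Grocery, Store 1: 94×112/274 = 38.423
  Grocery, Store 2: 94×99/274 = 33.964
  Grocery, Store 3: 94×63/274 = 21.613
Contributions (O − E)²/E:
  (36 − 43.737)²/43.737 = 1.3687
  (40 − 38.661)²/38.661 = 0.0464
  (31 − 24.602)²/24.602 = 1.6639
  (39 − 29.839)²/29.839 = 2.8126
  (26 − 26.376)²/26.376 = 0.0054
  (8 − 16.785)²/16.785 = 4.5979
  (37 − 38.423)²/38.423 = 0.0527
  (33 − 33.964)²/33.964 = 0.0274
  (24 − 21.613)²/21.613 = 0.2636
χ² = 1.3687 + 0.0464 + 1.6639 + 2.8126 + 0.0054 + 4.5979 + 0.0527 + 0.0274 + 0.2636 = 10.84
df = (3−1)(3−1) = 4. Since 10.84 < 13.277, fail to reject the null hypothesis of independence at α = 0.01.

10.84; fail to reject H₀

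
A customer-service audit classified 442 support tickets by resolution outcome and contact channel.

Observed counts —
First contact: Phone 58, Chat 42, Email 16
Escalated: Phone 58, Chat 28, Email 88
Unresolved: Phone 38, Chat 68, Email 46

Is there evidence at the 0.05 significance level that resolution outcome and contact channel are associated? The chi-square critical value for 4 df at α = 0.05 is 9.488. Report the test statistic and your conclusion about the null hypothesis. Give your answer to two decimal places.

63.23; reject H₀

Row totals: 116, 174, 152. Column totals: 154, 138, 150. Grand total N = 442.
Expected counts (row total × column total / N):
  First contact, Phone: 116×154/442 = 40.416
  First contact, Chat: 116×138/442 = 36.217
  First contact, Email: 116×150/442 = 39.367
  Escalated, Phone: 174×154/442 = 60.624
  Escalated, Chat: 174×138/442 = 54.326
  Escalated, Email: 174×150/442 = 59.050
  Unresolved, Phone: 152×154/442 = 52.959
  Unresolved, Chat: 152×138/442 = 47.457
  Unresolved, Email: 152×150/442 = 51.584
Contributions (O − E)²/E:
  (58 − 40.416)²/40.416 = 7.6504
  (42 − 36.217)²/36.217 = 0.9234
  (16 − 39.367)²/39.367 = 13.8699
  (58 − 60.624)²/60.624 = 0.1136
  (28 − 54.326)²/54.326 = 12.7574
  (88 − 59.050)²/59.050 = 14.1931
  (38 − 52.959)²/52.959 = 4.2254
  (68 − 47.457)²/47.457 = 8.8926
  (46 − 51.584)²/51.584 = 0.6045
χ² = 7.6504 + 0.9234 + 13.8699 + 0.1136 + 12.7574 + 14.1931 + 4.2254 + 8.8926 + 0.6045 = 63.23
df = (3−1)(3−1) = 4. Since 63.23 > 9.488, reject the null hypothesis of independence at α = 0.05.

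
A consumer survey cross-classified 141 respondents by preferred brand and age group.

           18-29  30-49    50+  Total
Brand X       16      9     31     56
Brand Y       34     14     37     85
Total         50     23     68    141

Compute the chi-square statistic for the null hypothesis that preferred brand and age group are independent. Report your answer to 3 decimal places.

2.226

Grand total N = 141.
Expected counts (row total × column total / N):
  Brand X, 18-29: 56×50/141 = 19.8582
  Brand X, 30-49: 56×23/141 = 9.1348
  Brand X, 50+: 56×68/141 = 27.0071
  Brand Y, 18-29: 85×50/141 = 30.1418
  Brand Y, 30-49: 85×23/141 = 13.8652
  Brand Y, 50+: 85×68/141 = 40.9929
Contributions (O − E)²/E:
  (16 − 19.8582)²/19.8582 = 0.7496
  (9 − 9.1348)²/9.1348 = 0.0020
  (31 − 27.0071)²/27.0071 = 0.5903
  (34 − 30.1418)²/30.1418 = 0.4939
  (14 − 13.8652)²/13.8652 = 0.0013
  (37 − 40.9929)²/40.9929 = 0.3889
χ² = 0.7496 + 0.0020 + 0.5903 + 0.4939 + 0.0013 + 0.3889 = 2.226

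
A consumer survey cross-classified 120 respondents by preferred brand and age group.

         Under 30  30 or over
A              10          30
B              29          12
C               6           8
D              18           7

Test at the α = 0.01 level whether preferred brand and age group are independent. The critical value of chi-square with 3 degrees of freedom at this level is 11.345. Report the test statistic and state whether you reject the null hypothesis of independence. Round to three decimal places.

Row totals: 40, 41, 14, 25. Column totals: 63, 57. Grand total N = 120.
Expected counts (row total × column total / N):
  A, Under 30: 40×63/120 = 21.0000
  A, 30 or over: 40×57/120 = 19.0000
  B, Under 30: 41×63/120 = 21.5250
  B, 30 or over: 41×57/120 = 19.4750
  C, Under 30: 14×63/120 = 7.3500
  C, 30 or over: 14×57/120 = 6.6500
  D, Under 30: 25×63/120 = 13.1250
  D, 30 or over: 25×57/120 = 11.8750
Contributions (O − E)²/E:
  (10 − 21.0000)²/21.0000 = 5.7619
  (30 − 19.0000)²/19.0000 = 6.3684
  (29 − 21.5250)²/21.5250 = 2.5958
  (12 − 19.4750)²/19.4750 = 2.8691
  (6 − 7.3500)²/7.3500 = 0.2480
  (8 − 6.6500)²/6.6500 = 0.2741
  (18 − 13.1250)²/13.1250 = 1.8107
  (7 − 11.8750)²/11.8750 = 2.0013
χ² = 5.7619 + 6.3684 + 2.5958 + 2.8691 + 0.2480 + 0.2741 + 1.8107 + 2.0013 = 21.929
df = (4−1)(2−1) = 3. Since 21.929 > 11.345, reject the null hypothesis of independence at α = 0.01.

21.929; reject H₀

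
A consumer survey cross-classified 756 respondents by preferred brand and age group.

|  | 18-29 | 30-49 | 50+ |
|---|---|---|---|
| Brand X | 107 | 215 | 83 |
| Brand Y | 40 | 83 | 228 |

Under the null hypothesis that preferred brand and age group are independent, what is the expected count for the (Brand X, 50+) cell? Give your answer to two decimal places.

Row total (Brand X) = 405; column total (50+) = 311; grand total N = 756.
Expected count = (row total × column total) / N = 405 × 311 / 756 = 166.61.

166.61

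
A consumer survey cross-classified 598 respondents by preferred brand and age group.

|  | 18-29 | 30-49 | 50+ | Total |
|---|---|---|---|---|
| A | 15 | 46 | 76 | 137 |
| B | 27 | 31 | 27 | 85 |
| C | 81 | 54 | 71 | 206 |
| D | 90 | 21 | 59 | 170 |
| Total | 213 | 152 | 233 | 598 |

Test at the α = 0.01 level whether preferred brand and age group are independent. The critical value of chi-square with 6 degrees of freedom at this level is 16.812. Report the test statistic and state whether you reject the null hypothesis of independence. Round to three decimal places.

Grand total N = 598.
Expected counts (row total × column total / N):
  A, 18-29: 137×213/598 = 48.7977
  A, 30-49: 137×152/598 = 34.8227
  A, 50+: 137×233/598 = 53.3796
  B, 18-29: 85×213/598 = 30.2759
  B, 30-49: 85×152/598 = 21.6054
  B, 50+: 85×233/598 = 33.1187
  C, 18-29: 206×213/598 = 73.3746
  C, 30-49: 206×152/598 = 52.3612
  C, 50+: 206×233/598 = 80.2642
  D, 18-29: 170×213/598 = 60.5518
  D, 30-49: 170×152/598 = 43.2107
  D, 50+: 170×233/598 = 66.2375
Contributions (O − E)²/E:
  (15 − 48.7977)²/48.7977 = 23.4086
  (46 − 34.8227)²/34.8227 = 3.5877
  (76 − 53.3796)²/53.3796 = 9.5857
  (27 − 30.2759)²/30.2759 = 0.3545
  (31 − 21.6054)²/21.6054 = 4.0850
  (27 − 33.1187)²/33.1187 = 1.1304
  (81 − 73.3746)²/73.3746 = 0.7925
  (54 − 52.3612)²/52.3612 = 0.0513
  (71 − 80.2642)²/80.2642 = 1.0693
  (90 − 60.5518)²/60.5518 = 14.3216
  (21 − 43.2107)²/43.2107 = 11.4165
  (59 − 66.2375)²/66.2375 = 0.7908
χ² = 23.4086 + 3.5877 + 9.5857 + 0.3545 + 4.0850 + 1.1304 + 0.7925 + 0.0513 + 1.0693 + 14.3216 + 11.4165 + 0.7908 = 70.594
df = (4−1)(3−1) = 6. Since 70.594 > 16.812, reject the null hypothesis of independence at α = 0.01.

70.594; reject H₀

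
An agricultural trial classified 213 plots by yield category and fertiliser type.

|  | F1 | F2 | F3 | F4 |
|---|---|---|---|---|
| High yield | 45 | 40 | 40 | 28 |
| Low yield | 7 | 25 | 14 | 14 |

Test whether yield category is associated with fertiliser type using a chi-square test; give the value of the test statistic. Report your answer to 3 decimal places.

9.650

Row totals: 153, 60. Column totals: 52, 65, 54, 42. Grand total N = 213.
Expected counts (row total × column total / N):
  High yield, F1: 153×52/213 = 37.3521
  High yield, F2: 153×65/213 = 46.6901
  High yield, F3: 153×54/213 = 38.7887
  High yield, F4: 153×42/213 = 30.1690
  Low yield, F1: 60×52/213 = 14.6479
  Low yield, F2: 60×65/213 = 18.3099
  Low yield, F3: 60×54/213 = 15.2113
  Low yield, F4: 60×42/213 = 11.8310
Contributions (O − E)²/E:
  (45 − 37.3521)²/37.3521 = 1.5659
  (40 − 46.6901)²/46.6901 = 0.9586
  (40 − 38.7887)²/38.7887 = 0.0378
  (28 − 30.1690)²/30.1690 = 0.1559
  (7 − 14.6479)²/14.6479 = 3.9931
  (25 − 18.3099)²/18.3099 = 2.4444
  (14 − 15.2113)²/15.2113 = 0.0965
  (14 − 11.8310)²/11.8310 = 0.3976
χ² = 1.5659 + 0.9586 + 0.0378 + 0.1559 + 3.9931 + 2.4444 + 0.0965 + 0.3976 = 9.650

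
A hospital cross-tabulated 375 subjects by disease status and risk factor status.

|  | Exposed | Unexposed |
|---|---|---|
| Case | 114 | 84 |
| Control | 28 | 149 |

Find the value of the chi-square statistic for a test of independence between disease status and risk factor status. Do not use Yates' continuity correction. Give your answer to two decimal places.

69.26

Row totals: 198, 177. Column totals: 142, 233. Grand total N = 375.
Expected counts (row total × column total / N):
  Case, Exposed: 198×142/375 = 74.976
  Case, Unexposed: 198×233/375 = 123.024
  Control, Exposed: 177×142/375 = 67.024
  Control, Unexposed: 177×233/375 = 109.976
Contributions (O − E)²/E:
  (114 − 74.976)²/74.976 = 20.3115
  (84 − 123.024)²/123.024 = 12.3787
  (28 − 67.024)²/67.024 = 22.7213
  (149 − 109.976)²/109.976 = 13.8473
χ² = 20.3115 + 12.3787 + 22.7213 + 13.8473 = 69.26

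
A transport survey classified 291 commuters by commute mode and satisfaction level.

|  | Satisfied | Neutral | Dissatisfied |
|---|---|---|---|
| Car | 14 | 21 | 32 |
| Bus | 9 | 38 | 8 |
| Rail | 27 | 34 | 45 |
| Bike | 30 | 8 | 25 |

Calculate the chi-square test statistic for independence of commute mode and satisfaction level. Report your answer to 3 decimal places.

51.229

Row totals: 67, 55, 106, 63. Column totals: 80, 101, 110. Grand total N = 291.
Expected counts (row total × column total / N):
  Car, Satisfied: 67×80/291 = 18.4192
  Car, Neutral: 67×101/291 = 23.2543
  Car, Dissatisfied: 67×110/291 = 25.3265
  Bus, Satisfied: 55×80/291 = 15.1203
  Bus, Neutral: 55×101/291 = 19.0893
  Bus, Dissatisfied: 55×110/291 = 20.7904
  Rail, Satisfied: 106×80/291 = 29.1409
  Rail, Neutral: 106×101/291 = 36.7904
  Rail, Dissatisfied: 106×110/291 = 40.0687
  Bike, Satisfied: 63×80/291 = 17.3196
  Bike, Neutral: 63×101/291 = 21.8660
  Bike, Dissatisfied: 63×110/291 = 23.8144
Contributions (O − E)²/E:
  (14 − 18.4192)²/18.4192 = 1.0603
  (21 − 23.2543)²/23.2543 = 0.2185
  (32 − 25.3265)²/25.3265 = 1.7585
  (9 − 15.1203)²/15.1203 = 2.4773
  (38 − 19.0893)²/19.0893 = 18.7338
  (8 − 20.7904)²/20.7904 = 7.8687
  (27 − 29.1409)²/29.1409 = 0.1573
  (34 − 36.7904)²/36.7904 = 0.2116
  (45 − 40.0687)²/40.0687 = 0.6069
  (30 − 17.3196)²/17.3196 = 9.2838
  (8 − 21.8660)²/21.8660 = 8.7929
  (25 − 23.8144)²/23.8144 = 0.0590
χ² = 1.0603 + 0.2185 + 1.7585 + 2.4773 + 18.7338 + 7.8687 + 0.1573 + 0.2116 + 0.6069 + 9.2838 + 8.7929 + 0.0590 = 51.229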